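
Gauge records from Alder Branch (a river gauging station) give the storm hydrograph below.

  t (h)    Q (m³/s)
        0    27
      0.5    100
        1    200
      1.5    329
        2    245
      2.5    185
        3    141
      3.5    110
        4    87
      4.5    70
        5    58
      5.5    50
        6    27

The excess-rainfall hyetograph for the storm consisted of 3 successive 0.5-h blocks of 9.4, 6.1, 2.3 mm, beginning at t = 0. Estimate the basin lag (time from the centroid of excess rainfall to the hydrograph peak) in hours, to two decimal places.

Centroid of excess rainfall: t_c = Σ P_i·t̄_i / ΣP_i = 0.5506 h (block centres at 0.25, 0.75, 1.25 h).
Hydrograph peak occurs at t = 1.5 h, so basin lag t_L = 1.5 − 0.5506 = 0.95 h.

t_L ≈ 0.95 h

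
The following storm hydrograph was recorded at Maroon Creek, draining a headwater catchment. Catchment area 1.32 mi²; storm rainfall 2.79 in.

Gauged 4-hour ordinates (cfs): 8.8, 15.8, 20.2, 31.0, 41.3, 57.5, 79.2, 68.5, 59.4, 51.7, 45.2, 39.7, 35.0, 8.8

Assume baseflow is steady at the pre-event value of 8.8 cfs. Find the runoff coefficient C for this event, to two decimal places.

ΣQ_DR = 438.9 cfs; V = ΣQ_DR·Δt = 6.320 × 10^6 ft³.
Runoff depth d = V / A = 2.061 in.
C = d / P = 2.061 / 2.79 = 0.74.

C ≈ 0.74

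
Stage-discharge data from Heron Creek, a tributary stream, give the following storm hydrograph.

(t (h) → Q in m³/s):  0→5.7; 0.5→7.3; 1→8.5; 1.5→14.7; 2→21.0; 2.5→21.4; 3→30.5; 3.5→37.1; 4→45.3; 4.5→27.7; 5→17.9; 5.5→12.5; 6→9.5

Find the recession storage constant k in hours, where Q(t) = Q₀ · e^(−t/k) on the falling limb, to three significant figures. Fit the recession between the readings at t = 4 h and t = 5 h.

k ≈ 1.08 h

On the falling limb, Q drops from 45.3 to 17.9 m³/s between t = 4 h and t = 5 h (Δt = 1 h).
k = −Δt / ln(Q₂/Q₁) = −1 / ln(17.9/45.3) = 1.08 h.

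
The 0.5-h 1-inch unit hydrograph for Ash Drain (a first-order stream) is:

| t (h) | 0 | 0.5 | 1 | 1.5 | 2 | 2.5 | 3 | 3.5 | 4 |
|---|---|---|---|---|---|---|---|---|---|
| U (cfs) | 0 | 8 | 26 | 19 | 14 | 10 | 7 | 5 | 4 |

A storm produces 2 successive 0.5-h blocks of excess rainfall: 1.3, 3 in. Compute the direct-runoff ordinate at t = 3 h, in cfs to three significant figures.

By discrete convolution, Q_j = Σ (P_i / 1 in) · U_{j−i}.
At t = 3 h (j=6): Q = (1.3/1)·7 + (3/1)·10 = 39.1 cfs.

Q ≈ 39.1 cfs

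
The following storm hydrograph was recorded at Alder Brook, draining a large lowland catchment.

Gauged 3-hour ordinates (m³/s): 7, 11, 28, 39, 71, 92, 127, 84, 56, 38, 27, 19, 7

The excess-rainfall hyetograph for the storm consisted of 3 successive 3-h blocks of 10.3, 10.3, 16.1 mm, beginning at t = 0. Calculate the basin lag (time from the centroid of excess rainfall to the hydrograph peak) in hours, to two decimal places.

Centroid of excess rainfall: t_c = Σ P_i·t̄_i / ΣP_i = 4.9741 h (block centres at 1.5, 4.5, 7.5 h).
Hydrograph peak occurs at t = 18 h, so basin lag t_L = 18 − 4.9741 = 13.03 h.

t_L ≈ 13.03 h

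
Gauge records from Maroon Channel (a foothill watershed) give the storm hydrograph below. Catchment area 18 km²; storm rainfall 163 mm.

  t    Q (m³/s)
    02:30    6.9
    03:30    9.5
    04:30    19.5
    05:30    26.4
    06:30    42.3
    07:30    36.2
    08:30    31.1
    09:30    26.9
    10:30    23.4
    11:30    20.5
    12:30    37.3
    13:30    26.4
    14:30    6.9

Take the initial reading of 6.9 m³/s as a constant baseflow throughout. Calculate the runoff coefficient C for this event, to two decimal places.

C ≈ 0.27

ΣQ_DR = 223.6 m³/s; V = ΣQ_DR·Δt = 8.050 × 10^5 m³.
Runoff depth d = V / A = 44.72 mm.
C = d / P = 44.72 / 163 = 0.27.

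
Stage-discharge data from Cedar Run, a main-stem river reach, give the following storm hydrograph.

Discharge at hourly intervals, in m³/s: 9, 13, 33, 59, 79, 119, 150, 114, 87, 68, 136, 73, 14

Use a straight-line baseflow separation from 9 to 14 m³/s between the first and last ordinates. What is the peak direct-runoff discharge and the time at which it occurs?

Subtracting baseflow gives direct-runoff ordinates: 0.00, 3.58, 23.17, 48.75, 68.33, 107.92, 138.50, 102.08, 74.67, 55.25, 122.83, 59.42, 0.00 m³/s.
The maximum is 138.50 m³/s, occurring at the reading for t = 6 h.

Q_p = 138.50 m³/s at t = 6 h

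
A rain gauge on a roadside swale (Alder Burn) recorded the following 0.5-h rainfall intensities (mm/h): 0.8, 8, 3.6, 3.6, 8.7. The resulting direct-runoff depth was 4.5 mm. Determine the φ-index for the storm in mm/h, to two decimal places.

Only the 2 blocks with intensity above φ contribute runoff: 8, 8.7 mm/h.
Σ(I−φ)·Δt = d  ⇒  (8+8.7 − 2φ)·0.5 = 4.5
φ = (16.70 − 4.5/0.5) / 2 = 3.85 mm/h.

φ ≈ 3.85 mm/h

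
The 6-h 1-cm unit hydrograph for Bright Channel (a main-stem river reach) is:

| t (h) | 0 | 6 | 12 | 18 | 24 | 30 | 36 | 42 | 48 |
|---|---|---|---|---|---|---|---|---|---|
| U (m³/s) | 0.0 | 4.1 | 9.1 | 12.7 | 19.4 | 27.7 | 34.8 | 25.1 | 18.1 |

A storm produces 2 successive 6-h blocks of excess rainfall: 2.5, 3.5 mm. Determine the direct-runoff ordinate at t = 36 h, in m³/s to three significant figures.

By discrete convolution, Q_j = Σ (P_i / 10 mm) · U_{j−i}.
At t = 36 h (j=6): Q = (2.5/10)·34.8 + (3.5/10)·27.7 = 18.4 m³/s.

Q ≈ 18.4 m³/s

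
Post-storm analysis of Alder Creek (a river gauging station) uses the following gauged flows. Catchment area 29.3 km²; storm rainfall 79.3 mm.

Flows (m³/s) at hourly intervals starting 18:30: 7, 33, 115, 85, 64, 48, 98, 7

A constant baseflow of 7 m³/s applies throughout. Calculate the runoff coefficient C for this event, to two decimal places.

C ≈ 0.62

ΣQ_DR = 401.0 m³/s; V = ΣQ_DR·Δt = 1.444 × 10^6 m³.
Runoff depth d = V / A = 49.27 mm.
C = d / P = 49.27 / 79.3 = 0.62.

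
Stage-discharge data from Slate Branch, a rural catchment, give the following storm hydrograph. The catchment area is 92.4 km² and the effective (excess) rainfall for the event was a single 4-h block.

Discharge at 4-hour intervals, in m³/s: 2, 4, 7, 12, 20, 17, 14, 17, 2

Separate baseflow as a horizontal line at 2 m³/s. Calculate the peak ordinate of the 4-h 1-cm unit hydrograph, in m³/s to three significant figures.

U_p ≈ 15.0 m³/s

Direct runoff: 0.0, 2.0, 5.0, 10.0, 18.0, 15.0, 12.0, 15.0, 0.0 m³/s; ΣQ_DR = 77.00 m³/s, peak = 18.0 m³/s.
Runoff depth d = ΣQ_DR·Δt / A = 77.00 × 14400 / (92.4 km²) = 12.00 mm.
The 1-cm UH is the DRH scaled by (10 mm)/d, so U_p = 18.0 × 10/12.00 = 15.0 m³/s.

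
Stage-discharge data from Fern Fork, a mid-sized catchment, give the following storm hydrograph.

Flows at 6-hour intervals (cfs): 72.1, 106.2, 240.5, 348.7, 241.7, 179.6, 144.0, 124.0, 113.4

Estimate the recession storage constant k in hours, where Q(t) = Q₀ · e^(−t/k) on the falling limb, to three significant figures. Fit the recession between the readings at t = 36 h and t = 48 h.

On the falling limb, Q drops from 144.0 to 113.4 cfs between t = 36 h and t = 48 h (Δt = 12 h).
k = −Δt / ln(Q₂/Q₁) = −12 / ln(113.4/144.0) = 50.2 h.

k ≈ 50.2 h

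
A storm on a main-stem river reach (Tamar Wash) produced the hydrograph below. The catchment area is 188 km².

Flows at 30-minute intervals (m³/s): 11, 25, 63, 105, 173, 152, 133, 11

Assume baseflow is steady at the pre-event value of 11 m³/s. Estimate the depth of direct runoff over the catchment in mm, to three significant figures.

Direct runoff: 0.0, 14.0, 52.0, 94.0, 162.0, 141.0, 122.0, 0.0 m³/s; ΣQ_DR = 585.0 m³/s.
V = ΣQ_DR · Δt = 585.0 × 1800 s = 1.053 × 10^6 m³.
Over A = 188 km², depth = V / A = 5.60 mm.

d ≈ 5.60 mm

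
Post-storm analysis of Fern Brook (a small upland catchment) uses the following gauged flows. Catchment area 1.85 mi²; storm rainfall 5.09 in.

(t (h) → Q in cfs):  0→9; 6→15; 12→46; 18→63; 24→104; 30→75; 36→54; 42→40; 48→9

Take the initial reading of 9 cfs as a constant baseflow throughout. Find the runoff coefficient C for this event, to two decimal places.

C ≈ 0.33

ΣQ_DR = 334.0 cfs; V = ΣQ_DR·Δt = 7.214 × 10^6 ft³.
Runoff depth d = V / A = 1.679 in.
C = d / P = 1.679 / 5.09 = 0.33.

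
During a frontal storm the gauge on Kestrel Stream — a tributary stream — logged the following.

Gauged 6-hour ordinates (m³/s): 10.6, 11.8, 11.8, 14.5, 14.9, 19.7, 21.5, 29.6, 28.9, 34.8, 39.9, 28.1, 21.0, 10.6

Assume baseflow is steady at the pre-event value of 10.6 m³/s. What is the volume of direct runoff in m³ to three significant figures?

V ≈ 3.22 × 10^6 m³

Direct-runoff ordinates (Q − Q_b): 0.0, 1.2, 1.2, 3.9, 4.3, 9.1, 10.9, 19.0, 18.3, 24.2, 29.3, 17.5, 10.4, 0.0 m³/s.
ΣQ_DR = 149.3 m³/s.
With Δt = 6 h = 21600 s, V = ΣQ_DR · Δt = 149.3 × 21600 = 3.22 × 10^6 m³.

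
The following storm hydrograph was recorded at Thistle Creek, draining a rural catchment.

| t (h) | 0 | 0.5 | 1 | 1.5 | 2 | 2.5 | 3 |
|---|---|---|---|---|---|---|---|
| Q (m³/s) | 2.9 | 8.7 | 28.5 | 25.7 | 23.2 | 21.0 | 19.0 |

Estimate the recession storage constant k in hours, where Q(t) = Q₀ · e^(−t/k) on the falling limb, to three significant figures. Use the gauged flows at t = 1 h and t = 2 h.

k ≈ 4.86 h

On the falling limb, Q drops from 28.5 to 23.2 m³/s between t = 1 h and t = 2 h (Δt = 1 h).
k = −Δt / ln(Q₂/Q₁) = −1 / ln(23.2/28.5) = 4.86 h.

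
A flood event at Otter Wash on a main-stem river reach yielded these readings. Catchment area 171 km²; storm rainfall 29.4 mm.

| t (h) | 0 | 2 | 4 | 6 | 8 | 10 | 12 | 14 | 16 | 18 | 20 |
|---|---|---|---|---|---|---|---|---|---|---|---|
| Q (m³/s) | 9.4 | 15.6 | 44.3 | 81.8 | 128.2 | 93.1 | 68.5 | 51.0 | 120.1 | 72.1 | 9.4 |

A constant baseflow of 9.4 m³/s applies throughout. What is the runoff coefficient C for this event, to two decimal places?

C ≈ 0.85

ΣQ_DR = 590.1 m³/s; V = ΣQ_DR·Δt = 4.249 × 10^6 m³.
Runoff depth d = V / A = 24.85 mm.
C = d / P = 24.85 / 29.4 = 0.85.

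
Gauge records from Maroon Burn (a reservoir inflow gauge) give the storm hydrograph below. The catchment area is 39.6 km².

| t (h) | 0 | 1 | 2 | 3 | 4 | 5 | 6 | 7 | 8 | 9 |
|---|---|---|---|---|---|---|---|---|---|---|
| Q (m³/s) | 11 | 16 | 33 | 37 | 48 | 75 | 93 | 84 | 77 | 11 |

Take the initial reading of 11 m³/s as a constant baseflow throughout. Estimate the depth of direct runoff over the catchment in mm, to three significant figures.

Direct runoff: 0.0, 5.0, 22.0, 26.0, 37.0, 64.0, 82.0, 73.0, 66.0, 0.0 m³/s; ΣQ_DR = 375.0 m³/s.
V = ΣQ_DR · Δt = 375.0 × 3600 s = 1.350 × 10^6 m³.
Over A = 39.6 km², depth = V / A = 34.1 mm.

d ≈ 34.1 mm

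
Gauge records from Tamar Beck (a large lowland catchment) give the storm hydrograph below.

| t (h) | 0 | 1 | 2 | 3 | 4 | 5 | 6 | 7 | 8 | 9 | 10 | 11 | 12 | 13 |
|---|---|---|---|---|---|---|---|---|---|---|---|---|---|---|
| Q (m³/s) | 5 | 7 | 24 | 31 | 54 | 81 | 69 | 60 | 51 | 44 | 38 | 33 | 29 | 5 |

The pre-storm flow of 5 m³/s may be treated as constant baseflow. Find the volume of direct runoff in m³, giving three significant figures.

Direct-runoff ordinates (Q − Q_b): 0.0, 2.0, 19.0, 26.0, 49.0, 76.0, 64.0, 55.0, 46.0, 39.0, 33.0, 28.0, 24.0, 0.0 m³/s.
ΣQ_DR = 461.0 m³/s.
With Δt = 1 h = 3600 s, V = ΣQ_DR · Δt = 461.0 × 3600 = 1.66 × 10^6 m³.

V ≈ 1.66 × 10^6 m³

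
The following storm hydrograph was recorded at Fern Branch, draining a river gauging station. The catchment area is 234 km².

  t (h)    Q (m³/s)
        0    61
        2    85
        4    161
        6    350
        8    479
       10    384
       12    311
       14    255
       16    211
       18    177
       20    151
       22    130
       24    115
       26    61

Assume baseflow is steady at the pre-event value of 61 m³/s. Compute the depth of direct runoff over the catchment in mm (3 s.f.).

Direct runoff: 0.0, 24.0, 100.0, 289.0, 418.0, 323.0, 250.0, 194.0, 150.0, 116.0, 90.0, 69.0, 54.0, 0.0 m³/s; ΣQ_DR = 2077 m³/s.
V = ΣQ_DR · Δt = 2077 × 7200 s = 1.495 × 10^7 m³.
Over A = 234 km², depth = V / A = 63.9 mm.

d ≈ 63.9 mm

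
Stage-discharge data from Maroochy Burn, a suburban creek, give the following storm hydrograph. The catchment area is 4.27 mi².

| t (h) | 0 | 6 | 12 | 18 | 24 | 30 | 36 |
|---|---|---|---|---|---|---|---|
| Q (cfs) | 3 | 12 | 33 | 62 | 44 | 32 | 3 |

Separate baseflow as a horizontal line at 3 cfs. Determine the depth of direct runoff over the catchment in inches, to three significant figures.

d ≈ 0.366 in

Direct runoff: 0.0, 9.0, 30.0, 59.0, 41.0, 29.0, 0.0 cfs; ΣQ_DR = 168.0 cfs.
V = ΣQ_DR · Δt = 168.0 × 21600 s = 3.629 × 10^6 ft³.
Over A = 4.27 mi², depth = V / A = 0.366 in.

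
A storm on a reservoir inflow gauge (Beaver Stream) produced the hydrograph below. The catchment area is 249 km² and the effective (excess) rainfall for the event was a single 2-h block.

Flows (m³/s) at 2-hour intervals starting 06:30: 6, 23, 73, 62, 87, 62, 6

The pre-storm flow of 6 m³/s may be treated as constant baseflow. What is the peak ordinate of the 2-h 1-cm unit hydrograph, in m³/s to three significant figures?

U_p ≈ 101 m³/s

Direct runoff: 0.0, 17.0, 67.0, 56.0, 81.0, 56.0, 0.0 m³/s; ΣQ_DR = 277.0 m³/s, peak = 81.0 m³/s.
Runoff depth d = ΣQ_DR·Δt / A = 277.0 × 7200 / (249 km²) = 8.010 mm.
The 1-cm UH is the DRH scaled by (10 mm)/d, so U_p = 81.0 × 10/8.010 = 101 m³/s.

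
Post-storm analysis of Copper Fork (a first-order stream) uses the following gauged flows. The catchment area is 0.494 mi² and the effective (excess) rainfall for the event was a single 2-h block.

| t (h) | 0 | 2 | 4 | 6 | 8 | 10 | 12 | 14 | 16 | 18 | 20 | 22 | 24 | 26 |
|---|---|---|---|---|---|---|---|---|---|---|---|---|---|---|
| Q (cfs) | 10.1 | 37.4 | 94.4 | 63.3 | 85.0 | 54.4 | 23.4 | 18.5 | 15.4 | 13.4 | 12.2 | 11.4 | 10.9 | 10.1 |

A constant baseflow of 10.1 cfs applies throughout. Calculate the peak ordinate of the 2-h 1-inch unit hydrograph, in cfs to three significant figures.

U_p ≈ 42.2 cfs

Direct runoff: 0.0, 27.3, 84.3, 53.2, 74.9, 44.3, 13.3, 8.4, 5.3, 3.3, 2.1, 1.3, 0.8, 0.0 cfs; ΣQ_DR = 318.5 cfs, peak = 84.3 cfs.
Runoff depth d = ΣQ_DR·Δt / A = 318.5 × 7200 / (0.494 mi²) = 1.998 in.
The 1-inch UH is the DRH scaled by (1 in)/d, so U_p = 84.3 × 1/1.998 = 42.2 cfs.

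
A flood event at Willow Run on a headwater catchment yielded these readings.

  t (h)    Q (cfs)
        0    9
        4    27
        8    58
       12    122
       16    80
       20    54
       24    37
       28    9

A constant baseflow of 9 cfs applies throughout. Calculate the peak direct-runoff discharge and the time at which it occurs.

Subtracting baseflow gives direct-runoff ordinates: 0.0, 18.0, 49.0, 113.0, 71.0, 45.0, 28.0, 0.0 cfs.
The maximum is 113.0 cfs, occurring at the reading for t = 12 h.

Q_p = 113.0 cfs at t = 12 h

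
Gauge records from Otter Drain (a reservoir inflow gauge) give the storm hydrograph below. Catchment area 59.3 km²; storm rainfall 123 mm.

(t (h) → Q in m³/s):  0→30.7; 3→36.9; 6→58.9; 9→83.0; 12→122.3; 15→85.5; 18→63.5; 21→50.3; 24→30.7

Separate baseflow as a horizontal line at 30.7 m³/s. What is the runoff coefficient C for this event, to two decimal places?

ΣQ_DR = 285.5 m³/s; V = ΣQ_DR·Δt = 3.083 × 10^6 m³.
Runoff depth d = V / A = 52.00 mm.
C = d / P = 52.00 / 123 = 0.42.

C ≈ 0.42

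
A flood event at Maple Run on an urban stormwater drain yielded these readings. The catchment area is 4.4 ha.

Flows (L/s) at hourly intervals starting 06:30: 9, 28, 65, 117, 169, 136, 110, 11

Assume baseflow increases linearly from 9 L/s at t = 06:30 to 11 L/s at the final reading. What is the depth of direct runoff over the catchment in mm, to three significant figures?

d ≈ 46.2 mm

Direct runoff: 0.00, 18.71, 55.43, 107.14, 158.86, 125.57, 99.29, 0.00 L/s; ΣQ_DR = 565.0 L/s.
V = ΣQ_DR · Δt = 565.0 × 3600 s = 2.034 × 10^6 L.
Over A = 4.4 ha, depth = V / A = 46.2 mm.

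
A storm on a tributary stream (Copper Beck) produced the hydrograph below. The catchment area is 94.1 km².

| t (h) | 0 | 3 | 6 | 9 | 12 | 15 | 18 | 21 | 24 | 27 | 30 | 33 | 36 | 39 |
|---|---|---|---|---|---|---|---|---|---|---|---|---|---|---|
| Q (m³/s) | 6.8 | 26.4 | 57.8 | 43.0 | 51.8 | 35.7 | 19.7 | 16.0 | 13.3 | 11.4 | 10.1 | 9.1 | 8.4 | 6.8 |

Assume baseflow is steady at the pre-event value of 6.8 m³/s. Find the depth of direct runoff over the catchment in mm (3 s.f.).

Direct runoff: 0.0, 19.6, 51.0, 36.2, 45.0, 28.9, 12.9, 9.2, 6.5, 4.6, 3.3, 2.3, 1.6, 0.0 m³/s; ΣQ_DR = 221.1 m³/s.
V = ΣQ_DR · Δt = 221.1 × 10800 s = 2.388 × 10^6 m³.
Over A = 94.1 km², depth = V / A = 25.4 mm.

d ≈ 25.4 mm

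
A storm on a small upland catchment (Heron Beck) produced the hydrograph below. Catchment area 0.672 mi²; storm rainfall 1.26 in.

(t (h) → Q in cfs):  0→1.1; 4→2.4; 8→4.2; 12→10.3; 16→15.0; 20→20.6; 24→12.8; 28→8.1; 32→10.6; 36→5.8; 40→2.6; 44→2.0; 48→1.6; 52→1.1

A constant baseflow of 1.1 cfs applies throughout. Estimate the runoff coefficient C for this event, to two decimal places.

C ≈ 0.61

ΣQ_DR = 82.80 cfs; V = ΣQ_DR·Δt = 1.192 × 10^6 ft³.
Runoff depth d = V / A = 0.7637 in.
C = d / P = 0.7637 / 1.26 = 0.61.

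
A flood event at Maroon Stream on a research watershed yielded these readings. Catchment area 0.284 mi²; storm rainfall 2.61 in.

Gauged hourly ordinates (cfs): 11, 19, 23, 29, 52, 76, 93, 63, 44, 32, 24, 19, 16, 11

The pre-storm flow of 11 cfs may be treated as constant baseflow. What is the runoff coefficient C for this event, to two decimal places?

ΣQ_DR = 358.0 cfs; V = ΣQ_DR·Δt = 1.289 × 10^6 ft³.
Runoff depth d = V / A = 1.953 in.
C = d / P = 1.953 / 2.61 = 0.75.

C ≈ 0.75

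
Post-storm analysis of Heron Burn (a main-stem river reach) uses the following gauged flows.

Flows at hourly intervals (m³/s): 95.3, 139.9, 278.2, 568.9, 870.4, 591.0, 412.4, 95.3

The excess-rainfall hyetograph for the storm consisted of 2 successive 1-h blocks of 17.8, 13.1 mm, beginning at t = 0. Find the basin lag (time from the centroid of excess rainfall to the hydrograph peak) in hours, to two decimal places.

Centroid of excess rainfall: t_c = Σ P_i·t̄_i / ΣP_i = 0.9239 h (block centres at 0.5, 1.5 h).
Hydrograph peak occurs at t = 4 h, so basin lag t_L = 4 − 0.9239 = 3.08 h.

t_L ≈ 3.08 h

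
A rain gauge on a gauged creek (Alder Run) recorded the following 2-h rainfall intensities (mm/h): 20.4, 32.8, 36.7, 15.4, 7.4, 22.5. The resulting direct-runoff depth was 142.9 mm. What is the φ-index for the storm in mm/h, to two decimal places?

Only the 5 blocks with intensity above φ contribute runoff: 20.4, 32.8, 36.7, 15.4, 22.5 mm/h.
Σ(I−φ)·Δt = d  ⇒  (20.4+32.8+36.7+15.4+22.5 − 5φ)·2 = 142.9
φ = (127.8 − 142.9/2) / 5 = 11.27 mm/h.

φ ≈ 11.27 mm/h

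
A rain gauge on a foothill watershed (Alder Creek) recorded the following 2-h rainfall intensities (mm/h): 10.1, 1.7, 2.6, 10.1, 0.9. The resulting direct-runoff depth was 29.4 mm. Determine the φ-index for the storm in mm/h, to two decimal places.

Only the 2 blocks with intensity above φ contribute runoff: 10.1, 10.1 mm/h.
Σ(I−φ)·Δt = d  ⇒  (10.1+10.1 − 2φ)·2 = 29.4
φ = (20.20 − 29.4/2) / 2 = 2.75 mm/h.

φ ≈ 2.75 mm/h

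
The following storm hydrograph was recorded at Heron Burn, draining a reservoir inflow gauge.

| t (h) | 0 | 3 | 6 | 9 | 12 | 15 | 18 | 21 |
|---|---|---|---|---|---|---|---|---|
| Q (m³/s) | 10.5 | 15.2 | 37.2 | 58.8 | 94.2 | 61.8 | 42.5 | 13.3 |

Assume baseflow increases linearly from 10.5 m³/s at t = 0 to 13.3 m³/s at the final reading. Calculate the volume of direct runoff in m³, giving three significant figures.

V ≈ 2.57 × 10^6 m³

Direct-runoff ordinates (Q − Q_b): 0.00, 4.30, 25.90, 47.10, 82.10, 49.30, 29.60, 0.00 m³/s.
ΣQ_DR = 238.3 m³/s.
With Δt = 3 h = 10800 s, V = ΣQ_DR · Δt = 238.3 × 10800 = 2.57 × 10^6 m³.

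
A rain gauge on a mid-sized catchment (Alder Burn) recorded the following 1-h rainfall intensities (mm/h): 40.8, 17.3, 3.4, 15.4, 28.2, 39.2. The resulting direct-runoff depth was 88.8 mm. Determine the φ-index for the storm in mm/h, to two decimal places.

φ ≈ 10.42 mm/h

Only the 5 blocks with intensity above φ contribute runoff: 40.8, 17.3, 15.4, 28.2, 39.2 mm/h.
Σ(I−φ)·Δt = d  ⇒  (40.8+17.3+15.4+28.2+39.2 − 5φ)·1 = 88.8
φ = (140.9 − 88.8/1) / 5 = 10.42 mm/h.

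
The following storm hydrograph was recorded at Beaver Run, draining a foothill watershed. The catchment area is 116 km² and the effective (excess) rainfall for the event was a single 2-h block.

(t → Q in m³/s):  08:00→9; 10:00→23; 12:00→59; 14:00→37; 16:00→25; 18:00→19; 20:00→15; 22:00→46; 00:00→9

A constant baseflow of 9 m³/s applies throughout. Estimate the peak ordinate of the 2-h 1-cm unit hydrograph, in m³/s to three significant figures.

U_p ≈ 50.0 m³/s

Direct runoff: 0.0, 14.0, 50.0, 28.0, 16.0, 10.0, 6.0, 37.0, 0.0 m³/s; ΣQ_DR = 161.0 m³/s, peak = 50.0 m³/s.
Runoff depth d = ΣQ_DR·Δt / A = 161.0 × 7200 / (116 km²) = 9.993 mm.
The 1-cm UH is the DRH scaled by (10 mm)/d, so U_p = 50.0 × 10/9.993 = 50.0 m³/s.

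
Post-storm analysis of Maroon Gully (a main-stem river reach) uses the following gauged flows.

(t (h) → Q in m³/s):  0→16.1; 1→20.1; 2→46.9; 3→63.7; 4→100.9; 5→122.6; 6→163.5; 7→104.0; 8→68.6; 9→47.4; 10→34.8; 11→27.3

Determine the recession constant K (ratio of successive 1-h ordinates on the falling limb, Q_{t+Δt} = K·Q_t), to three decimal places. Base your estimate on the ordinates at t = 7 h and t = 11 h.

K ≈ 0.716

Using the recession-limb readings at t = 7 h and t = 11 h: Q falls from 104.0 to 27.3 m³/s over 4 intervals.
K = (Q₂/Q₁)^(1/4) = (27.3/104.0)^(1/4) = 0.716.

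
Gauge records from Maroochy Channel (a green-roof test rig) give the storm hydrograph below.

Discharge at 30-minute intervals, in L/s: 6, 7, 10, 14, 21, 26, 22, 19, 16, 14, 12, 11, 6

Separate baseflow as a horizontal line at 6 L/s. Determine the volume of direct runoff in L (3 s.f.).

V ≈ 1.91 × 10^5 L

Direct-runoff ordinates (Q − Q_b): 0.0, 1.0, 4.0, 8.0, 15.0, 20.0, 16.0, 13.0, 10.0, 8.0, 6.0, 5.0, 0.0 L/s.
ΣQ_DR = 106.0 L/s.
With Δt = 0.5 h = 1800 s, V = ΣQ_DR · Δt = 106.0 × 1800 = 1.91 × 10^5 L.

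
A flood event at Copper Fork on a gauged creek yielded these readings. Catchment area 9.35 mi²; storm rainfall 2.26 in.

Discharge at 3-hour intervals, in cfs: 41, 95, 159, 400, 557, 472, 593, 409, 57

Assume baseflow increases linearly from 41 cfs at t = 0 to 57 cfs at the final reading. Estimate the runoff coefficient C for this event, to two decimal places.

C ≈ 0.52

ΣQ_DR = 2342 cfs; V = ΣQ_DR·Δt = 2.529 × 10^7 ft³.
Runoff depth d = V / A = 1.164 in.
C = d / P = 1.164 / 2.26 = 0.52.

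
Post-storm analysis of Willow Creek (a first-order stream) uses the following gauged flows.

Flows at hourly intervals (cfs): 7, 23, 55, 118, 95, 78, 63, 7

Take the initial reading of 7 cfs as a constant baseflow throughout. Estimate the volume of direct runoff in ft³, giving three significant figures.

Direct-runoff ordinates (Q − Q_b): 0.0, 16.0, 48.0, 111.0, 88.0, 71.0, 56.0, 0.0 cfs.
ΣQ_DR = 390.0 cfs.
With Δt = 1 h = 3600 s, V = ΣQ_DR · Δt = 390.0 × 3600 = 1.40 × 10^6 ft³.

V ≈ 1.40 × 10^6 ft³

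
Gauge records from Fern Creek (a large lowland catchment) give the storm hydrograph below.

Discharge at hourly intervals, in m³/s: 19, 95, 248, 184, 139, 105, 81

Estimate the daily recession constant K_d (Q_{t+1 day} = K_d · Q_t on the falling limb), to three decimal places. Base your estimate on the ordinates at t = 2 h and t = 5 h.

K_d ≈ 0.001

Between t = 2 h and t = 5 h the flow falls from 248 to 105 m³/s over 3×1 h = 3 h.
Per-interval ratio K = (105/248)^(1/3) = 0.7509; K_d = K^(24/1) = 0.001.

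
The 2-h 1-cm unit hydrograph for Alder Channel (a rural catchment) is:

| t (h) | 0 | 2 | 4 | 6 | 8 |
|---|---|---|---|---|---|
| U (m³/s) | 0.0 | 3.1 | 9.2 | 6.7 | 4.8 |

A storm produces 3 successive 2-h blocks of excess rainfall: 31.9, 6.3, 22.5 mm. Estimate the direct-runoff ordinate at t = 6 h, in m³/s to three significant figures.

By discrete convolution, Q_j = Σ (P_i / 10 mm) · U_{j−i}.
At t = 6 h (j=3): Q = (31.9/10)·6.7 + (6.3/10)·9.2 + (22.5/10)·3.1 = 34.1 m³/s.

Q ≈ 34.1 m³/s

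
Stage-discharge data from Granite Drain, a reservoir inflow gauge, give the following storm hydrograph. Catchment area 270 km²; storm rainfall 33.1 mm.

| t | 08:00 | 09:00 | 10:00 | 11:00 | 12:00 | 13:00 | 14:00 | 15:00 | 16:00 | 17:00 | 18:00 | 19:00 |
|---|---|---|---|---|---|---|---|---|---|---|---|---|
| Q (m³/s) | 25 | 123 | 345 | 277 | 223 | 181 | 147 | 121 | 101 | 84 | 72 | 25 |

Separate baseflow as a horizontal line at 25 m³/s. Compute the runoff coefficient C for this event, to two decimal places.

C ≈ 0.57

ΣQ_DR = 1424 m³/s; V = ΣQ_DR·Δt = 5.126 × 10^6 m³.
Runoff depth d = V / A = 18.99 mm.
C = d / P = 18.99 / 33.1 = 0.57.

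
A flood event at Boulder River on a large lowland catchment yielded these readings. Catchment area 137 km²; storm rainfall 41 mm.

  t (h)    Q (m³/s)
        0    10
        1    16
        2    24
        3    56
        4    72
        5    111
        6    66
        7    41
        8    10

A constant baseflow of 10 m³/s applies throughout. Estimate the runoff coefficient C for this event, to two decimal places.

C ≈ 0.20

ΣQ_DR = 316.0 m³/s; V = ΣQ_DR·Δt = 1.138 × 10^6 m³.
Runoff depth d = V / A = 8.304 mm.
C = d / P = 8.304 / 41 = 0.20.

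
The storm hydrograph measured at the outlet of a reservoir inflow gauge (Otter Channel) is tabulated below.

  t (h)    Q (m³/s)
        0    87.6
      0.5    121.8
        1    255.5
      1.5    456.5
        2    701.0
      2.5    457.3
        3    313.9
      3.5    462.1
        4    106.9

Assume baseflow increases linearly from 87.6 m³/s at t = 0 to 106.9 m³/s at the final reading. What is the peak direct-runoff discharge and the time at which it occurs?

Subtracting baseflow gives direct-runoff ordinates: 0.00, 31.79, 163.07, 361.66, 603.75, 357.64, 211.82, 357.61, 0.00 m³/s.
The maximum is 603.75 m³/s, occurring at the reading for t = 2 h.

Q_p = 603.75 m³/s at t = 2 h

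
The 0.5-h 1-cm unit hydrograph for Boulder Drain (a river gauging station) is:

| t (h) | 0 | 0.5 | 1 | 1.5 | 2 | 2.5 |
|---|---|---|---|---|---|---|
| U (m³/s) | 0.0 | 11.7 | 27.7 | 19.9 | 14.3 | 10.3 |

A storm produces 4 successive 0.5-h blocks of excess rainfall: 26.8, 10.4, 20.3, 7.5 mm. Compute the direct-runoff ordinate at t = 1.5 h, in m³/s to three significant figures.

By discrete convolution, Q_j = Σ (P_i / 10 mm) · U_{j−i}.
At t = 1.5 h (j=3): Q = (26.8/10)·19.9 + (10.4/10)·27.7 + (20.3/10)·11.7 + (7.5/10)·0.0 = 106 m³/s.

Q ≈ 106 m³/s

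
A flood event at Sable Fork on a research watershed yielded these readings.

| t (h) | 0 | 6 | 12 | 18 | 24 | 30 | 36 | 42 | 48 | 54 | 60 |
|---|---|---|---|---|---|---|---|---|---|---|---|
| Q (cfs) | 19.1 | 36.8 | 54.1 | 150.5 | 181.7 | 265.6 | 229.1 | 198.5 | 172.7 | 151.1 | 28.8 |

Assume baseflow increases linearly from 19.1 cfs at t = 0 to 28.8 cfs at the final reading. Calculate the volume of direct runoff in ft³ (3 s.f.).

V ≈ 2.65 × 10^7 ft³

Direct-runoff ordinates (Q − Q_b): 0.00, 16.73, 33.06, 128.49, 158.72, 241.65, 204.18, 172.61, 145.84, 123.27, 0.00 cfs.
ΣQ_DR = 1225 cfs.
With Δt = 6 h = 21600 s, V = ΣQ_DR · Δt = 1225 × 21600 = 2.65 × 10^7 ft³.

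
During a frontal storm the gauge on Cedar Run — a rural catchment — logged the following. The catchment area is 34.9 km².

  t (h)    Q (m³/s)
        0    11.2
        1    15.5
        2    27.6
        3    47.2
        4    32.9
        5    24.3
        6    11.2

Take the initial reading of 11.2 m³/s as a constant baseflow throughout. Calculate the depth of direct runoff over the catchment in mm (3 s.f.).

Direct runoff: 0.0, 4.3, 16.4, 36.0, 21.7, 13.1, 0.0 m³/s; ΣQ_DR = 91.50 m³/s.
V = ΣQ_DR · Δt = 91.50 × 3600 s = 3.294 × 10^5 m³.
Over A = 34.9 km², depth = V / A = 9.44 mm.

d ≈ 9.44 mm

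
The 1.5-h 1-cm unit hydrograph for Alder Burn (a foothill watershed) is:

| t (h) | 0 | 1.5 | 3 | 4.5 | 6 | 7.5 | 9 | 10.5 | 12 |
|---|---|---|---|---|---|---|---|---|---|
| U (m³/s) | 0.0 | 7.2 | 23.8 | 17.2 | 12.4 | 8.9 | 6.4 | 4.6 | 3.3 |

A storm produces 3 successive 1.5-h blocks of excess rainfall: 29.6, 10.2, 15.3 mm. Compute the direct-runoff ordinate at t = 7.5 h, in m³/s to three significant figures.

By discrete convolution, Q_j = Σ (P_i / 10 mm) · U_{j−i}.
At t = 7.5 h (j=5): Q = (29.6/10)·8.9 + (10.2/10)·12.4 + (15.3/10)·17.2 = 65.3 m³/s.

Q ≈ 65.3 m³/s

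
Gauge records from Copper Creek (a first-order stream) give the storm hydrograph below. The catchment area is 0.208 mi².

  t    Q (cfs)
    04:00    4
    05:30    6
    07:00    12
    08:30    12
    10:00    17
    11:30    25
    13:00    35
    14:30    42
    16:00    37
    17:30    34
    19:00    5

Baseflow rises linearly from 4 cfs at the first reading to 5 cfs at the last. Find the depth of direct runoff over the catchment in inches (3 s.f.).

Direct runoff: 0.00, 1.90, 7.80, 7.70, 12.60, 20.50, 30.40, 37.30, 32.20, 29.10, 0.00 cfs; ΣQ_DR = 179.5 cfs.
V = ΣQ_DR · Δt = 179.5 × 5400 s = 9.693 × 10^5 ft³.
Over A = 0.208 mi², depth = V / A = 2.01 in.

d ≈ 2.01 in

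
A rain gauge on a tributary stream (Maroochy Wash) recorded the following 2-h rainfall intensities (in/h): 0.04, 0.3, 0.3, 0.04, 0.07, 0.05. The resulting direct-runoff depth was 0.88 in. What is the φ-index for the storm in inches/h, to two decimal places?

φ ≈ 0.08 in/h

Only the 2 blocks with intensity above φ contribute runoff: 0.3, 0.3 in/h.
Σ(I−φ)·Δt = d  ⇒  (0.3+0.3 − 2φ)·2 = 0.88
φ = (0.6000 − 0.88/2) / 2 = 0.08 in/h.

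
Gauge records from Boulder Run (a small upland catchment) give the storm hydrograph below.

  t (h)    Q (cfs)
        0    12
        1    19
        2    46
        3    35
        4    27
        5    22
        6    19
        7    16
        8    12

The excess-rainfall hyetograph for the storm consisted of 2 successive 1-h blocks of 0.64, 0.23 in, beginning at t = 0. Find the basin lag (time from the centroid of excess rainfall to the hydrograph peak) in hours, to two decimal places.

Centroid of excess rainfall: t_c = Σ P_i·t̄_i / ΣP_i = 0.7644 h (block centres at 0.5, 1.5 h).
Hydrograph peak occurs at t = 2 h, so basin lag t_L = 2 − 0.7644 = 1.24 h.

t_L ≈ 1.24 h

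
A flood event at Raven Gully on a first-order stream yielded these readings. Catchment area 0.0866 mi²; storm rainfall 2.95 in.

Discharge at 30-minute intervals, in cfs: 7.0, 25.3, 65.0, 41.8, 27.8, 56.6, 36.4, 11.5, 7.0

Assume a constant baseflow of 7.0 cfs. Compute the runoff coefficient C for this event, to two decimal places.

C ≈ 0.65

ΣQ_DR = 215.4 cfs; V = ΣQ_DR·Δt = 3.877 × 10^5 ft³.
Runoff depth d = V / A = 1.927 in.
C = d / P = 1.927 / 2.95 = 0.65.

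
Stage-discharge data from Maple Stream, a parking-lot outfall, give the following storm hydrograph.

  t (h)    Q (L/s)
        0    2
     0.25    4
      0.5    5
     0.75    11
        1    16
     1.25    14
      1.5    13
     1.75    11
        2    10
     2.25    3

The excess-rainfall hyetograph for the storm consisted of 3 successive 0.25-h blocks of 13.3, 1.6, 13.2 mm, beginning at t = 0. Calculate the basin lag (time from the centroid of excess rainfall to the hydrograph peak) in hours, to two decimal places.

Centroid of excess rainfall: t_c = Σ P_i·t̄_i / ΣP_i = 0.3741 h (block centres at 0.125, 0.375, 0.625 h).
Hydrograph peak occurs at t = 1 h, so basin lag t_L = 1 − 0.3741 = 0.63 h.

t_L ≈ 0.63 h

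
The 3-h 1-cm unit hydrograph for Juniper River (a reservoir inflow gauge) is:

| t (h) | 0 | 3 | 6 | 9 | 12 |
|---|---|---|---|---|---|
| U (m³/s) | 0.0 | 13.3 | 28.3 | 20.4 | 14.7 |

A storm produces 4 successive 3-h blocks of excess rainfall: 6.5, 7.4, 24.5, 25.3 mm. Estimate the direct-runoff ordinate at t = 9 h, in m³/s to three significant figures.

By discrete convolution, Q_j = Σ (P_i / 10 mm) · U_{j−i}.
At t = 9 h (j=3): Q = (6.5/10)·20.4 + (7.4/10)·28.3 + (24.5/10)·13.3 + (25.3/10)·0.0 = 66.8 m³/s.

Q ≈ 66.8 m³/s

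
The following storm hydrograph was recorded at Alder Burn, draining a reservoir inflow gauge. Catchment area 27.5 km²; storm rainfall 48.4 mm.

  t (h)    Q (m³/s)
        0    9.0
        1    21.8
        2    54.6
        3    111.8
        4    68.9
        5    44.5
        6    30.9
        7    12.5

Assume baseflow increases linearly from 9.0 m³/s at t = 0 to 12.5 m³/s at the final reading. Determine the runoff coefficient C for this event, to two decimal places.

C ≈ 0.72

ΣQ_DR = 268.0 m³/s; V = ΣQ_DR·Δt = 9.648 × 10^5 m³.
Runoff depth d = V / A = 35.08 mm.
C = d / P = 35.08 / 48.4 = 0.72.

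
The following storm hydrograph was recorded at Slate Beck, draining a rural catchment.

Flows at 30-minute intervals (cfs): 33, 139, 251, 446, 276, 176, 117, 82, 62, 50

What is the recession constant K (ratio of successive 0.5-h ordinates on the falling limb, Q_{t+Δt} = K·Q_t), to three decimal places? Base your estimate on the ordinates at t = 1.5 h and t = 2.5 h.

K ≈ 0.628

Using the recession-limb readings at t = 1.5 h and t = 2.5 h: Q falls from 446 to 176 cfs over 2 intervals.
K = (Q₂/Q₁)^(1/2) = (176/446)^(1/2) = 0.628.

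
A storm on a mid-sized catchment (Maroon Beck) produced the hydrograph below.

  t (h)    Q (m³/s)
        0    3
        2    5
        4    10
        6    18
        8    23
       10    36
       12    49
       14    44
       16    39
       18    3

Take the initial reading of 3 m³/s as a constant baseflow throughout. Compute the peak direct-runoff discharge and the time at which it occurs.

Subtracting baseflow gives direct-runoff ordinates: 0.0, 2.0, 7.0, 15.0, 20.0, 33.0, 46.0, 41.0, 36.0, 0.0 m³/s.
The maximum is 46.0 m³/s, occurring at the reading for t = 12 h.

Q_p = 46.0 m³/s at t = 12 h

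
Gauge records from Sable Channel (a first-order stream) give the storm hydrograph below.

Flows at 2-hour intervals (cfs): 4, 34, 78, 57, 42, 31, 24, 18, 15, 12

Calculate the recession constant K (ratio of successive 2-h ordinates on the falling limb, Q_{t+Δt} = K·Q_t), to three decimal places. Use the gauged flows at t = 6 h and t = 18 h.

Using the recession-limb readings at t = 6 h and t = 18 h: Q falls from 57 to 12 cfs over 6 intervals.
K = (Q₂/Q₁)^(1/6) = (12/57)^(1/6) = 0.771.

K ≈ 0.771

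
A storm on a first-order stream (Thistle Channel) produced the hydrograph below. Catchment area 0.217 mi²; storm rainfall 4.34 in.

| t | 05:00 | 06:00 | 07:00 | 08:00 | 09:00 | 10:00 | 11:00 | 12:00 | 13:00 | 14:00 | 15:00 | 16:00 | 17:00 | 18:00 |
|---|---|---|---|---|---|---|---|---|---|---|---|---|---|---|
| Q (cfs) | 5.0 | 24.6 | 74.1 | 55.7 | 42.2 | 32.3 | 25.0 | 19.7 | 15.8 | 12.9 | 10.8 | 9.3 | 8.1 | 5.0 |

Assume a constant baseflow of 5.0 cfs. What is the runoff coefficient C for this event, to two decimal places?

C ≈ 0.45

ΣQ_DR = 270.5 cfs; V = ΣQ_DR·Δt = 9.738 × 10^5 ft³.
Runoff depth d = V / A = 1.932 in.
C = d / P = 1.932 / 4.34 = 0.45.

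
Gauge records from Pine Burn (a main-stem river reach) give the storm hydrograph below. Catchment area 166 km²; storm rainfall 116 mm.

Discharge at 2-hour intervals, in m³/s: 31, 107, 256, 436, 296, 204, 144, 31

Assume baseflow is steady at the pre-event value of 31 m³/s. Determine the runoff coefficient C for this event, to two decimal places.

C ≈ 0.47

ΣQ_DR = 1257 m³/s; V = ΣQ_DR·Δt = 9.050 × 10^6 m³.
Runoff depth d = V / A = 54.52 mm.
C = d / P = 54.52 / 116 = 0.47.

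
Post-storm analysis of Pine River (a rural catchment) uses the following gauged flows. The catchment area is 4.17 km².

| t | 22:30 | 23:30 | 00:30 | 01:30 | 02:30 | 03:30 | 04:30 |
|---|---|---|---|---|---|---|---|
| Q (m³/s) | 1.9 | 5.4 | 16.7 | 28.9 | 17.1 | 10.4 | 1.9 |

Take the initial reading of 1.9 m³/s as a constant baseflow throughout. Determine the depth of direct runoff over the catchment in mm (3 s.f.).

Direct runoff: 0.0, 3.5, 14.8, 27.0, 15.2, 8.5, 0.0 m³/s; ΣQ_DR = 69.00 m³/s.
V = ΣQ_DR · Δt = 69.00 × 3600 s = 2.484 × 10^5 m³.
Over A = 4.17 km², depth = V / A = 59.6 mm.

d ≈ 59.6 mm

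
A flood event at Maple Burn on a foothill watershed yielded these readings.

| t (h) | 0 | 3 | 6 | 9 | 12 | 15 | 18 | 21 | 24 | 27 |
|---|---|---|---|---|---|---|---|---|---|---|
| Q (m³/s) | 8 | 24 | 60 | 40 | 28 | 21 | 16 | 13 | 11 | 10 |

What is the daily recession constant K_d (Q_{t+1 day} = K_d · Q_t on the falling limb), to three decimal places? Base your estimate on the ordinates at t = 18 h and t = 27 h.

Between t = 18 h and t = 27 h the flow falls from 16 to 10 m³/s over 3×3 h = 9 h.
Per-interval ratio K = (10/16)^(1/3) = 0.8550; K_d = K^(24/3) = 0.286.

K_d ≈ 0.286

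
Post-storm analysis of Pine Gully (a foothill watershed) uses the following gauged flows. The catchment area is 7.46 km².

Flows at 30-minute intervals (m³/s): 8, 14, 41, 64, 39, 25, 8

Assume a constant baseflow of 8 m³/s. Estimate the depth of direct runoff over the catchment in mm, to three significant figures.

Direct runoff: 0.0, 6.0, 33.0, 56.0, 31.0, 17.0, 0.0 m³/s; ΣQ_DR = 143.0 m³/s.
V = ΣQ_DR · Δt = 143.0 × 1800 s = 2.574 × 10^5 m³.
Over A = 7.46 km², depth = V / A = 34.5 mm.

d ≈ 34.5 mm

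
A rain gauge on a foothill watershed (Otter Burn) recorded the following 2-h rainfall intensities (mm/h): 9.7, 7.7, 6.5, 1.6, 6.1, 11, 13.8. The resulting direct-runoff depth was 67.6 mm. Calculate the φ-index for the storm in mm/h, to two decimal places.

φ ≈ 3.50 mm/h

Only the 6 blocks with intensity above φ contribute runoff: 9.7, 7.7, 6.5, 6.1, 11, 13.8 mm/h.
Σ(I−φ)·Δt = d  ⇒  (9.7+7.7+6.5+6.1+11+13.8 − 6φ)·2 = 67.6
φ = (54.80 − 67.6/2) / 6 = 3.50 mm/h.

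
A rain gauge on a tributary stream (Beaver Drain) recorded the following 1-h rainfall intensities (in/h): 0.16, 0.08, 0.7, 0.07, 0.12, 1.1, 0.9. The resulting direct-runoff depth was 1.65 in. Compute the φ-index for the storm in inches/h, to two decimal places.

Only the 3 blocks with intensity above φ contribute runoff: 0.7, 1.1, 0.9 in/h.
Σ(I−φ)·Δt = d  ⇒  (0.7+1.1+0.9 − 3φ)·1 = 1.65
φ = (2.700 − 1.65/1) / 3 = 0.35 in/h.

φ ≈ 0.35 in/h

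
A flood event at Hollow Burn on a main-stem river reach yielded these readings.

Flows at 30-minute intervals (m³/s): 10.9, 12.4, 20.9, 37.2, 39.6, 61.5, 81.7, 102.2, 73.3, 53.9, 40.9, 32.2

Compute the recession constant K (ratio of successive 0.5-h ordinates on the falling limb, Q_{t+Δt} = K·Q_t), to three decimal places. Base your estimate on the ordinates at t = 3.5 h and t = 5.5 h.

K ≈ 0.749

Using the recession-limb readings at t = 3.5 h and t = 5.5 h: Q falls from 102.2 to 32.2 m³/s over 4 intervals.
K = (Q₂/Q₁)^(1/4) = (32.2/102.2)^(1/4) = 0.749.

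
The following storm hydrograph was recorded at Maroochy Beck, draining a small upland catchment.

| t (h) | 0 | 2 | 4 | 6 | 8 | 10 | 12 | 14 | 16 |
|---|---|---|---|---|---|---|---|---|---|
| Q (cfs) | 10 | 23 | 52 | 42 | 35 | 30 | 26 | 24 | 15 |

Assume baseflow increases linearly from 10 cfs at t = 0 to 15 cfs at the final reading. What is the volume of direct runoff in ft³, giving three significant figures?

Direct-runoff ordinates (Q − Q_b): 0.00, 12.38, 40.75, 30.12, 22.50, 16.88, 12.25, 9.62, 0.00 cfs.
ΣQ_DR = 144.5 cfs.
With Δt = 2 h = 7200 s, V = ΣQ_DR · Δt = 144.5 × 7200 = 1.04 × 10^6 ft³.

V ≈ 1.04 × 10^6 ft³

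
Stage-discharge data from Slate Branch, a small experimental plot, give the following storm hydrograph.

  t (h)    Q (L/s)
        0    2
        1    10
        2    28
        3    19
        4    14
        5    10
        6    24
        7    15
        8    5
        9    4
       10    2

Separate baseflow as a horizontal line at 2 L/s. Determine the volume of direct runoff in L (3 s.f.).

Direct-runoff ordinates (Q − Q_b): 0.0, 8.0, 26.0, 17.0, 12.0, 8.0, 22.0, 13.0, 3.0, 2.0, 0.0 L/s.
ΣQ_DR = 111.0 L/s.
With Δt = 1 h = 3600 s, V = ΣQ_DR · Δt = 111.0 × 3600 = 4.00 × 10^5 L.

V ≈ 4.00 × 10^5 L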